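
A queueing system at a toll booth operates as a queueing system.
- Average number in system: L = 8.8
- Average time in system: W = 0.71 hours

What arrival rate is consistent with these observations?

Little's Law: L = λW, so λ = L/W
λ = 8.8/0.71 = 12.3944 vehicles/hour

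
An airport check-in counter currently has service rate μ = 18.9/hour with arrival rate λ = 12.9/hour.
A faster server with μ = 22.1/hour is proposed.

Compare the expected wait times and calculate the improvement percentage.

System 1: ρ₁ = 12.9/18.9 = 0.6825, W₁ = 1/(18.9-12.9) = 0.16667
System 2: ρ₂ = 12.9/22.1 = 0.5837, W₂ = 1/(22.1-12.9) = 0.10870
Improvement: (W₁-W₂)/W₁ = (0.16667-0.10870)/0.16667 = 34.78%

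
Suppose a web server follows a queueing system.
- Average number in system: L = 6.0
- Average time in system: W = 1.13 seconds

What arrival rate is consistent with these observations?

Little's Law: L = λW, so λ = L/W
λ = 6.0/1.13 = 5.3097 requests/second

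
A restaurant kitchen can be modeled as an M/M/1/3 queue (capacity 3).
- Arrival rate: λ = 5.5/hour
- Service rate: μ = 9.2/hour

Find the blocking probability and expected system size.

ρ = λ/μ = 5.5/9.2 = 0.59783
P₀ = (1-ρ)/(1-ρ^(K+1)) = (1-0.59783)/(1-0.59783^4) = 0.4022/0.8723 = 0.4611
P_K = P₀×ρ^K = 0.46106 × 0.59783^3 = 0.46106 × 0.21366 = 0.09851
Blocking probability P_3 = 0.09851 (9.85%)
L = ρ[1 - (K+1)ρ^K + Kρ^(K+1)] / [(1-ρ)(1-ρ^(K+1))]
L = 0.59783 × (1 - 4×0.213665 + 3×0.127735) / ((1 - 0.59783) × (1 - 0.127735)) = 0.9007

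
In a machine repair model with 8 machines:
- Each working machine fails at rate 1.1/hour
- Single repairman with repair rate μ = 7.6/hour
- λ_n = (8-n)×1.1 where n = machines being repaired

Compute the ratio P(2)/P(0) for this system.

P(2)/P(0) = ∏_{i=0}^{2-1} λ_i/μ_{i+1}
= (8-0)×1.1/7.6 × (8-1)×1.1/7.6
= 1.1731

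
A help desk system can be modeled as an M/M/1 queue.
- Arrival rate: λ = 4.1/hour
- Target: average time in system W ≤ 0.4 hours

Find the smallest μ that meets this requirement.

For M/M/1: W = 1/(μ-λ)
Need W ≤ 0.4, so 1/(μ-λ) ≤ 0.4
μ - λ ≥ 1/0.4 = 2.5000
μ ≥ 4.1 + 2.5000 = 6.6000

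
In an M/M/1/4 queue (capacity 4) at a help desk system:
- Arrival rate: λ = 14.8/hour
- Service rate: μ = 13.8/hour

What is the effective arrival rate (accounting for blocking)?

ρ = λ/μ = 14.8/13.8 = 1.07246
P₀ = (1-ρ)/(1-ρ^(K+1)) = (1-1.07246)/(1-1.07246^5) = -0.072460/-0.41875 = 0.1730
P_K = P₀×ρ^K = 0.1730 × 1.07246^4 = 0.1730 × 1.3229 = 0.2289
λ_eff = λ(1-P_K) = 14.8 × (1 - 0.22891) = 14.8 × 0.77109 = 11.4121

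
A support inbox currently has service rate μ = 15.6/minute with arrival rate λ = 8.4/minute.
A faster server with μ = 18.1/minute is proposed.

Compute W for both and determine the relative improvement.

System 1: ρ₁ = 8.4/15.6 = 0.5385, W₁ = 1/(15.6-8.4) = 0.1389
System 2: ρ₂ = 8.4/18.1 = 0.4641, W₂ = 1/(18.1-8.4) = 0.1031
Improvement: (W₁-W₂)/W₁ = (0.1389-0.1031)/0.1389 = 25.77%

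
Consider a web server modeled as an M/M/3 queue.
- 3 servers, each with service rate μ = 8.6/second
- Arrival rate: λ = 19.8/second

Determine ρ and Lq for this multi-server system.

Traffic intensity: ρ = λ/(cμ) = 19.8/(3×8.6) = 0.7674
Since ρ = 0.7674 < 1, system is stable.
Offered load a = λ/μ = cρ = 19.8/8.6 = 2.3023
P₀ = [ Σₙ₌₀^2 aⁿ/n! + a^3/(3!(1-ρ)) ]⁻¹
Σ = a^0/0! + a^1/1! + a^2/2! = 1.0000 + 2.3023 + 2.6504 = 5.9527
a^3/(3!(1-ρ)) = 12.20394/(6 × 0.2325581) = 8.7462
P₀ = 1/(5.9527 + 8.7462) = 0.06803
Lq = P₀·a^3·ρ / (3!(1-ρ)²) = 0.068033 × 12.2039 × 0.76744 / (6 × 0.054083) = 1.9636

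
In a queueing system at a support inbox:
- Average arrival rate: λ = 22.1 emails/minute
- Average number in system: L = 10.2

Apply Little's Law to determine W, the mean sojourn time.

Little's Law: L = λW, so W = L/λ
W = 10.2/22.1 = 0.4615 minutes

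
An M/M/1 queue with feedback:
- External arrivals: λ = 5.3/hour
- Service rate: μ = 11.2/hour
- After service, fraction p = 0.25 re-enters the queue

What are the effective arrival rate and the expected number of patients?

Effective arrival rate: λ_eff = λ/(1-p) = 5.3/(1-0.25) = 5.3/0.75 = 7.06667
ρ = λ_eff/μ = 7.06667/11.2 = 0.63095
L = ρ/(1-ρ) = 0.63095/(1-0.63095) = 1.7097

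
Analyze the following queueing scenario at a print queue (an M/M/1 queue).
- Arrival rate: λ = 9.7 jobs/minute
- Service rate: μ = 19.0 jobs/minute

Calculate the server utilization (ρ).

Server utilization: ρ = λ/μ
ρ = 9.7/19.0 = 0.5105
The server is busy 51.05% of the time.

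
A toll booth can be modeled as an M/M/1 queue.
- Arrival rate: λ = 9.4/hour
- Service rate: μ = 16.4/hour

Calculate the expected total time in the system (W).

First, compute utilization: ρ = λ/μ = 9.4/16.4 = 0.5732
For M/M/1: W = 1/(μ-λ)
W = 1/(16.4-9.4) = 1/7.00
W = 0.1429 hours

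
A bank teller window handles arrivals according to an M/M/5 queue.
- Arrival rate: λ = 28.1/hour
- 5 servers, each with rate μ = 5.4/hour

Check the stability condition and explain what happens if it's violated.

Stability requires ρ = λ/(cμ) < 1
ρ = 28.1/(5 × 5.4) = 28.1/27.00 = 1.0407
Since 1.0407 ≥ 1, the system is UNSTABLE.
Need c > λ/μ = 28.1/5.4 = 5.20.
Minimum servers needed: c = 6.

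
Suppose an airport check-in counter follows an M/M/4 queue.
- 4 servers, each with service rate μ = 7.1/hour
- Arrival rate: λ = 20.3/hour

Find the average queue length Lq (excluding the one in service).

Traffic intensity: ρ = λ/(cμ) = 20.3/(4×7.1) = 0.7148
Since ρ = 0.7148 < 1, system is stable.
Offered load a = λ/μ = cρ = 20.3/7.1 = 2.8592
P₀ = [ Σₙ₌₀^3 aⁿ/n! + a^4/(4!(1-ρ)) ]⁻¹
Σ = a^0/0! + a^1/1! + a^2/2! + a^3/3! = 1.00000 + 2.85915 + 4.08738 + 3.89549 = 11.8420
a^4/(4!(1-ρ)) = 66.8268/(24 × 0.28521) = 9.7628
P₀ = 1/(11.8420 + 9.7628) = 0.04629
Lq = P₀·a^4·ρ / (4!(1-ρ)²) = 0.04629 × 66.8268 × 0.7148 / (24 × 0.08135) = 1.1325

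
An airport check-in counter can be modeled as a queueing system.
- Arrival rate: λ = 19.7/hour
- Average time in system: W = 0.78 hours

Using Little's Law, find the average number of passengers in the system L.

Little's Law: L = λW
L = 19.7 × 0.78 = 15.3660 passengers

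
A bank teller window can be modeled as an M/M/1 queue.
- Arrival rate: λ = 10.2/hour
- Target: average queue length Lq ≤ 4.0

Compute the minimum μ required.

For M/M/1: Lq = λ²/(μ(μ-λ))
Need Lq ≤ 4.0, i.e. μ(μ-λ) ≥ λ²/4.0
μ² - 10.2μ - 104.04/4.0 ≥ 0  →  μ² - 10.2μ - 26.0100 ≥ 0
Quadratic formula (positive root): μ = [λ + √(λ² + 4×26.0100)]/2
Discriminant: 104.04 + 4×26.0100 = 208.0800, √208.0800 = 14.4250
μ ≥ (10.2 + 14.4250)/2 = 12.3125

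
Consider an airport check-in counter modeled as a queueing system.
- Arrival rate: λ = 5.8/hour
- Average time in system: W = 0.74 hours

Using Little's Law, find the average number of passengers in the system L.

Little's Law: L = λW
L = 5.8 × 0.74 = 4.2920 passengers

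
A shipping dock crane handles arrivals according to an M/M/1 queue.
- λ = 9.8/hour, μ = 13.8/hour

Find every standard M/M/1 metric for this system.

Step 1: ρ = λ/μ = 9.8/13.8 = 0.7101
Step 2: L = λ/(μ-λ) = 9.8/4.00 = 2.4500
Step 3: Lq = λ²/(μ(μ-λ)) = 96.04/(13.8×4.00) = 1.7399
Step 4: W = 1/(μ-λ) = 1/4.00 = 0.2500
Step 5: Wq = λ/(μ(μ-λ)) = 9.8/(13.8×4.00) = 0.1775
Step 6: P(0) = 1-ρ = 0.2899
Verify: L = λW = 9.8×0.2500 = 2.4500 ✔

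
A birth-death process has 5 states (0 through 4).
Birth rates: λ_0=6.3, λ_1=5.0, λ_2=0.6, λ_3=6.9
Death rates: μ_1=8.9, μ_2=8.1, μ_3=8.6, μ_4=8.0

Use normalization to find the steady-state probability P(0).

Ratios P(n)/P(0) = (λ₀···λₙ₋₁)/(μ₁···μₙ):
P(1)/P(0) = (6.3)/(8.9) = 0.70787
P(2)/P(0) = (6.3×5.0)/(8.9×8.1) = 0.43695
P(3)/P(0) = (6.3×5.0×0.6)/(8.9×8.1×8.6) = 0.030485
P(4)/P(0) = (6.3×5.0×0.6×6.9)/(8.9×8.1×8.6×8.0) = 0.026293

Normalization: ∑ P(n) = 1
P(0) × (1.0000 + 0.70787 + 0.43695 + 0.030485 + 0.026293) = 1
P(0) × 2.2016 = 1
P(0) = 1/2.2016 = 0.4542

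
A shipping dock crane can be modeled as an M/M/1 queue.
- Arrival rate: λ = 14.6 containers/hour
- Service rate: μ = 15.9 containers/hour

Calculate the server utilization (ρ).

Server utilization: ρ = λ/μ
ρ = 14.6/15.9 = 0.9182
The server is busy 91.82% of the time.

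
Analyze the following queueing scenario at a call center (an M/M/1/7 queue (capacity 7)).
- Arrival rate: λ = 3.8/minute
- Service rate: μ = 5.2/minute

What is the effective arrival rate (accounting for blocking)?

ρ = λ/μ = 3.8/5.2 = 0.73077
P₀ = (1-ρ)/(1-ρ^(K+1)) = (1-0.73077)/(1-0.73077^8) = 0.26923/0.91867 = 0.2931
P_K = P₀×ρ^K = 0.2931 × 0.73077^7 = 0.2931 × 0.1113 = 0.03262
λ_eff = λ(1-P_K) = 3.8 × (1 - 0.032616) = 3.8 × 0.9674 = 3.6761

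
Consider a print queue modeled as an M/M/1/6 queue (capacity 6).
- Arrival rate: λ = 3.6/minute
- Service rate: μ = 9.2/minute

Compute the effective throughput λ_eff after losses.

ρ = λ/μ = 3.6/9.2 = 0.3913
P₀ = (1-ρ)/(1-ρ^(K+1)) = (1-0.3913)/(1-0.3913^7) = 0.6087/0.9986 = 0.6096
P_K = P₀×ρ^K = 0.6096 × 0.3913^6 = 0.6096 × 0.003590 = 0.002188
λ_eff = λ(1-P_K) = 3.6 × (1 - 0.002188) = 3.6 × 0.9978 = 3.5921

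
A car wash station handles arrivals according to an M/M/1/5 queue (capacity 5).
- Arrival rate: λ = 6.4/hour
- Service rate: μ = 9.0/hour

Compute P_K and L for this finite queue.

ρ = λ/μ = 6.4/9.0 = 0.71111
P₀ = (1-ρ)/(1-ρ^(K+1)) = (1-0.71111)/(1-0.71111^6) = 0.2889/0.8707 = 0.3318
P_K = P₀×ρ^K = 0.33179 × 0.71111^5 = 0.33179 × 0.18184 = 0.06033
Blocking probability P_5 = 0.06033 (6.03%)
L = ρ[1 - (K+1)ρ^K + Kρ^(K+1)] / [(1-ρ)(1-ρ^(K+1))]
L = 0.71111 × (1 - 6×0.18184 + 5×0.12931) / ((1 - 0.71111) × (1 - 0.12931)) = 1.5705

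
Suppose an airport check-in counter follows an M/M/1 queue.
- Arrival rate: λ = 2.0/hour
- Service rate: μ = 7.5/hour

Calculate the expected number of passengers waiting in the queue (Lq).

ρ = λ/μ = 2.0/7.5 = 0.2667
For M/M/1: Lq = λ²/(μ(μ-λ))
Lq = 4.00/(7.5 × 5.50)
Lq = 0.09697 passengers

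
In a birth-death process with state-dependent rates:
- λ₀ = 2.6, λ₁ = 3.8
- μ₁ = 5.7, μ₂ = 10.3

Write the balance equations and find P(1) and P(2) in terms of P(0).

Balance equations:
State 0: λ₀P₀ = μ₁P₁ → P₁ = (λ₀/μ₁)P₀ = (2.6/5.7)P₀ = 0.4561P₀
State 1: P₂ = (λ₀λ₁)/(μ₁μ₂)P₀ = (2.6×3.8)/(5.7×10.3)P₀ = 0.1683P₀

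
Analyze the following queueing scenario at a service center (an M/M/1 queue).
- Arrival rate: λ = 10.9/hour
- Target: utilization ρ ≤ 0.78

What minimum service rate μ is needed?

ρ = λ/μ, so μ = λ/ρ
μ ≥ 10.9/0.78 = 13.9744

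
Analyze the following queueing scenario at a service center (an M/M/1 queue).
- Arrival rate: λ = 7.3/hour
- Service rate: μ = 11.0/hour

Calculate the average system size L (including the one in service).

ρ = λ/μ = 7.3/11.0 = 0.6636
For M/M/1: L = λ/(μ-λ)
L = 7.3/(11.0-7.3) = 7.3/3.70
L = 1.9730 customers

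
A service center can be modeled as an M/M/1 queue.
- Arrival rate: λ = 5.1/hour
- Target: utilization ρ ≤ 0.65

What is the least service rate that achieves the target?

ρ = λ/μ, so μ = λ/ρ
μ ≥ 5.1/0.65 = 7.8462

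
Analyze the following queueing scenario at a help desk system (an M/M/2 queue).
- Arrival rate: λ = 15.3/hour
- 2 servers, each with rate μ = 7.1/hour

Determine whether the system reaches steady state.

Stability requires ρ = λ/(cμ) < 1
ρ = 15.3/(2 × 7.1) = 15.3/14.20 = 1.0775
Since 1.0775 ≥ 1, the system is UNSTABLE.
Need c > λ/μ = 15.3/7.1 = 2.15.
Minimum servers needed: c = 3.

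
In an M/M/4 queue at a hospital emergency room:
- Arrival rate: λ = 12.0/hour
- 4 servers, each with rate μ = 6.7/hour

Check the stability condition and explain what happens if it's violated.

Stability requires ρ = λ/(cμ) < 1
ρ = 12.0/(4 × 6.7) = 12.0/26.80 = 0.4478
Since 0.4478 < 1, the system is STABLE.
The servers are busy 44.78% of the time.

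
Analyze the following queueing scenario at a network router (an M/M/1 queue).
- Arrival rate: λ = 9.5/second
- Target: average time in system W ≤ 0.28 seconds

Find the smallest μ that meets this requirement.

For M/M/1: W = 1/(μ-λ)
Need W ≤ 0.28, so 1/(μ-λ) ≤ 0.28
μ - λ ≥ 1/0.28 = 3.5714
μ ≥ 9.5 + 3.5714 = 13.0714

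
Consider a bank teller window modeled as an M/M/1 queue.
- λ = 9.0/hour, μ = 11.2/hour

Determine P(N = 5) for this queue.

ρ = λ/μ = 9.0/11.2 = 0.8036
P(n) = (1-ρ)ρⁿ
P(5) = (1-0.8036) × 0.8036^5
P(5) = 0.19640 × 0.33512
P(5) = 0.06582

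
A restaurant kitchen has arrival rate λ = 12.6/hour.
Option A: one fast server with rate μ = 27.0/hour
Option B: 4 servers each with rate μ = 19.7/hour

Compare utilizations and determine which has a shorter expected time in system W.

Option A: single server μ = 27.0 (M/M/1)
  ρ_A = 12.6/27.0 = 0.4667
  W_A = 1/(μ-λ) = 1/(27.0-12.6) = 1/14.40 = 0.06944

Option B: 4 servers μ = 19.7 (M/M/4)
  ρ_B = λ/(cμ) = 12.6/(4×19.7) = 0.1599
  Offered load a = λ/μ = cρ = 12.6/19.7 = 0.6396
  P₀ = [ Σₙ₌₀^3 aⁿ/n! + a^4/(4!(1-ρ)) ]⁻¹
  Σ = a^0/0! + a^1/1! + a^2/2! + a^3/3! = 1.0000 + 0.6396 + 0.2045 + 0.04361 = 1.8877
  a^4/(4!(1-ρ)) = 0.16735/(24 × 0.84010) = 0.008300
  P₀ = 1/(1.8877 + 0.008300) = 0.5274
  Lq = P₀·a^4·ρ / (4!(1-ρ)²) = 0.52741 × 0.16735 × 0.15990 / (24 × 0.70577) = 0.0008332
  Wq_B = Lq/λ = 0.0008332/12.6 = 0.00006613
  W_B = Wq_B + 1/μ = 0.00006613 + 0.05076 = 0.05083

Since W_B = 0.05083 < W_A = 0.06944, Option B (multiple servers) has the shorter time in system.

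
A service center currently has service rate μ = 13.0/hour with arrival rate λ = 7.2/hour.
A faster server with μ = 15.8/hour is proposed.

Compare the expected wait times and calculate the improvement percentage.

System 1: ρ₁ = 7.2/13.0 = 0.5538, W₁ = 1/(13.0-7.2) = 0.17241
System 2: ρ₂ = 7.2/15.8 = 0.4557, W₂ = 1/(15.8-7.2) = 0.11628
Improvement: (W₁-W₂)/W₁ = (0.17241-0.11628)/0.17241 = 32.56%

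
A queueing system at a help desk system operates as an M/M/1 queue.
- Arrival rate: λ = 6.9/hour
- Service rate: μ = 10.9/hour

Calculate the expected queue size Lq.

ρ = λ/μ = 6.9/10.9 = 0.6330
For M/M/1: Lq = λ²/(μ(μ-λ))
Lq = 47.61/(10.9 × 4.00)
Lq = 1.0920 tickets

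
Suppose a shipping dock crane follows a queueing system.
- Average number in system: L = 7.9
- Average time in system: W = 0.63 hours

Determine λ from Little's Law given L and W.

Little's Law: L = λW, so λ = L/W
λ = 7.9/0.63 = 12.5397 containers/hour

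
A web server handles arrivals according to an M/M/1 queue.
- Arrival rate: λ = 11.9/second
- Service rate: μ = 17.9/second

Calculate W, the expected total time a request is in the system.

First, compute utilization: ρ = λ/μ = 11.9/17.9 = 0.6648
For M/M/1: W = 1/(μ-λ)
W = 1/(17.9-11.9) = 1/6.00
W = 0.1667 seconds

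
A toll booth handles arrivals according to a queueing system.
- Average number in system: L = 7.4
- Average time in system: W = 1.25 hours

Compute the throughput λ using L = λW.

Little's Law: L = λW, so λ = L/W
λ = 7.4/1.25 = 5.9200 vehicles/hour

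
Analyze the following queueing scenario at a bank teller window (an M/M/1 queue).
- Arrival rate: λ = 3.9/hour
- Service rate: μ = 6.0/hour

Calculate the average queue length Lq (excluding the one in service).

ρ = λ/μ = 3.9/6.0 = 0.6500
For M/M/1: Lq = λ²/(μ(μ-λ))
Lq = 15.21/(6.0 × 2.10)
Lq = 1.2071 transactions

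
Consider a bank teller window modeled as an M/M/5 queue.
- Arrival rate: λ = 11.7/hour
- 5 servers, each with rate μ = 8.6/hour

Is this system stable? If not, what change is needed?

Stability requires ρ = λ/(cμ) < 1
ρ = 11.7/(5 × 8.6) = 11.7/43.00 = 0.2721
Since 0.2721 < 1, the system is STABLE.
The servers are busy 27.21% of the time.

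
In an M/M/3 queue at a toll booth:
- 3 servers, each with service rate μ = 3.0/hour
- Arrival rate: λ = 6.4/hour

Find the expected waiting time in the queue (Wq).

Traffic intensity: ρ = λ/(cμ) = 6.4/(3×3.0) = 0.7111
Since ρ = 0.7111 < 1, system is stable.
Offered load a = λ/μ = cρ = 6.4/3.0 = 2.1333
P₀ = [ Σₙ₌₀^2 aⁿ/n! + a^3/(3!(1-ρ)) ]⁻¹
Σ = a^0/0! + a^1/1! + a^2/2! = 1.0000 + 2.1333 + 2.2756 = 5.4089
a^3/(3!(1-ρ)) = 9.70904/(6 × 0.288889) = 5.6014
P₀ = 1/(5.4089 + 5.6014) = 0.09082
Lq = P₀·a^3·ρ / (3!(1-ρ)²) = 0.090824 × 9.7090 × 0.71111 / (6 × 0.083457) = 1.2523
Wq = Lq/λ = 1.2523/6.4 = 0.1957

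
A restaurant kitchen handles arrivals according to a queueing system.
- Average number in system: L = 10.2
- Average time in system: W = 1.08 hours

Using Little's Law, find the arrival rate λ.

Little's Law: L = λW, so λ = L/W
λ = 10.2/1.08 = 9.4444 orders/hour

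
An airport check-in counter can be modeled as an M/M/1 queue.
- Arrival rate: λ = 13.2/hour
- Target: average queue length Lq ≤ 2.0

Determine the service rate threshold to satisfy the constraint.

For M/M/1: Lq = λ²/(μ(μ-λ))
Need Lq ≤ 2.0, i.e. μ(μ-λ) ≥ λ²/2.0
μ² - 13.2μ - 174.24/2.0 ≥ 0  →  μ² - 13.2μ - 87.1200 ≥ 0
Quadratic formula (positive root): μ = [λ + √(λ² + 4×87.1200)]/2
Discriminant: 174.24 + 4×87.1200 = 522.7200, √522.7200 = 22.8631
μ ≥ (13.2 + 22.8631)/2 = 18.0315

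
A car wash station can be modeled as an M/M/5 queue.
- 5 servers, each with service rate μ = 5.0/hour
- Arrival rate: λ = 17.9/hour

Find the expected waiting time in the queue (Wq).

Traffic intensity: ρ = λ/(cμ) = 17.9/(5×5.0) = 0.7160
Since ρ = 0.7160 < 1, system is stable.
Offered load a = λ/μ = cρ = 17.9/5.0 = 3.5800
P₀ = [ Σₙ₌₀^4 aⁿ/n! + a^5/(5!(1-ρ)) ]⁻¹
Σ = a^0/0! + a^1/1! + a^2/2! + a^3/3! + a^4/4! = 1.0000 + 3.5800 + 6.4082 + 7.6471 + 6.8442 = 25.4795
a^5/(5!(1-ρ)) = 588.0512/(120 × 0.2840) = 17.2550
P₀ = 1/(25.4795 + 17.2550) = 0.02340
Lq = P₀·a^5·ρ / (5!(1-ρ)²) = 0.0234003 × 588.0512 × 0.716000 / (120 × 0.0806560) = 1.0180
Wq = Lq/λ = 1.0180/17.9 = 0.05687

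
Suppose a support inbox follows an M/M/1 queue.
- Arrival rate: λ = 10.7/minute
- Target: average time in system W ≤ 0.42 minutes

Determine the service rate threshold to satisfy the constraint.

For M/M/1: W = 1/(μ-λ)
Need W ≤ 0.42, so 1/(μ-λ) ≤ 0.42
μ - λ ≥ 1/0.42 = 2.3810
μ ≥ 10.7 + 2.3810 = 13.0810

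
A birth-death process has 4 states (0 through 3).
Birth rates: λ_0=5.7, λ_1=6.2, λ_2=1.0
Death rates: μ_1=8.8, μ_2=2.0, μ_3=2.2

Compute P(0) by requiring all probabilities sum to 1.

Ratios P(n)/P(0) = (λ₀···λₙ₋₁)/(μ₁···μₙ):
P(1)/P(0) = (5.7)/(8.8) = 0.6477
P(2)/P(0) = (5.7×6.2)/(8.8×2.0) = 2.0080
P(3)/P(0) = (5.7×6.2×1.0)/(8.8×2.0×2.2) = 0.9127

Normalization: ∑ P(n) = 1
P(0) × (1.0000 + 0.6477 + 2.0080 + 0.9127) = 1
P(0) × 4.5684 = 1
P(0) = 1/4.5684 = 0.2189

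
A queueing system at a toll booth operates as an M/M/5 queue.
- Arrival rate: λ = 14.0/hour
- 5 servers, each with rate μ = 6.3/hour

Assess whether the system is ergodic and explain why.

Stability requires ρ = λ/(cμ) < 1
ρ = 14.0/(5 × 6.3) = 14.0/31.50 = 0.4444
Since 0.4444 < 1, the system is STABLE.
The servers are busy 44.44% of the time.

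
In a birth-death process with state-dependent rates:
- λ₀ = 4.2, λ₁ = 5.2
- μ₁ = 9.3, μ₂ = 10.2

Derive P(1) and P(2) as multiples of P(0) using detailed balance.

Balance equations:
State 0: λ₀P₀ = μ₁P₁ → P₁ = (λ₀/μ₁)P₀ = (4.2/9.3)P₀ = 0.4516P₀
State 1: P₂ = (λ₀λ₁)/(μ₁μ₂)P₀ = (4.2×5.2)/(9.3×10.2)P₀ = 0.2302P₀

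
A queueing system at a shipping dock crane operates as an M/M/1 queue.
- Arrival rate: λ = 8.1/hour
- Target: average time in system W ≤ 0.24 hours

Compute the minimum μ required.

For M/M/1: W = 1/(μ-λ)
Need W ≤ 0.24, so 1/(μ-λ) ≤ 0.24
μ - λ ≥ 1/0.24 = 4.1667
μ ≥ 8.1 + 4.1667 = 12.2667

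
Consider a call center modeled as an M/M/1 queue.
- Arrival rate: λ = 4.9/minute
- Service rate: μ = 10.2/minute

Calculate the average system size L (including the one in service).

ρ = λ/μ = 4.9/10.2 = 0.4804
For M/M/1: L = λ/(μ-λ)
L = 4.9/(10.2-4.9) = 4.9/5.30
L = 0.9245 calls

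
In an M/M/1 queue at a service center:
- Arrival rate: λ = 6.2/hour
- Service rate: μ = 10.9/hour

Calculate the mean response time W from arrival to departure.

First, compute utilization: ρ = λ/μ = 6.2/10.9 = 0.5688
For M/M/1: W = 1/(μ-λ)
W = 1/(10.9-6.2) = 1/4.70
W = 0.2128 hours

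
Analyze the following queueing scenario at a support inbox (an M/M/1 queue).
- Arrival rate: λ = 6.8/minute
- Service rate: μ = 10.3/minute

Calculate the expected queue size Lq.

ρ = λ/μ = 6.8/10.3 = 0.6602
For M/M/1: Lq = λ²/(μ(μ-λ))
Lq = 46.24/(10.3 × 3.50)
Lq = 1.2827 emails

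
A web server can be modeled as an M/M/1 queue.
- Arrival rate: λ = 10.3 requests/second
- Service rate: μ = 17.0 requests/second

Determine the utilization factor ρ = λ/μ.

Server utilization: ρ = λ/μ
ρ = 10.3/17.0 = 0.6059
The server is busy 60.59% of the time.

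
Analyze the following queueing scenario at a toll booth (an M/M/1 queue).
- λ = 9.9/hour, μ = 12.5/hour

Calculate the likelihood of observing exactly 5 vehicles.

ρ = λ/μ = 9.9/12.5 = 0.7920
P(n) = (1-ρ)ρⁿ
P(5) = (1-0.7920) × 0.7920^5
P(5) = 0.20800 × 0.31162
P(5) = 0.06482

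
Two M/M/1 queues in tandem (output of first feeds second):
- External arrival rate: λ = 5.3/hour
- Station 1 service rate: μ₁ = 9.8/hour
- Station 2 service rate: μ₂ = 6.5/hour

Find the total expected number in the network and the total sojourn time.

By Jackson's theorem, each station behaves as independent M/M/1.
Station 1: ρ₁ = 5.3/9.8 = 0.5408, L₁ = ρ₁/(1-ρ₁) = λ/(μ₁-λ) = 5.3/4.50 = 1.1777778
Station 2: ρ₂ = 5.3/6.5 = 0.8154, L₂ = ρ₂/(1-ρ₂) = λ/(μ₂-λ) = 5.3/1.20 = 4.4166667
Total: L = L₁ + L₂ = 1.1777778 + 4.4166667 = 5.59444
W = L/λ = 5.59444/5.3 = 1.0556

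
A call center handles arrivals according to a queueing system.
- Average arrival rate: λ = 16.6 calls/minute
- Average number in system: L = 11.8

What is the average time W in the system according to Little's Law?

Little's Law: L = λW, so W = L/λ
W = 11.8/16.6 = 0.7108 minutes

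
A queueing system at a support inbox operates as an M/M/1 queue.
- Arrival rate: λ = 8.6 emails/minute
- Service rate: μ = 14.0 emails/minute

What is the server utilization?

Server utilization: ρ = λ/μ
ρ = 8.6/14.0 = 0.6143
The server is busy 61.43% of the time.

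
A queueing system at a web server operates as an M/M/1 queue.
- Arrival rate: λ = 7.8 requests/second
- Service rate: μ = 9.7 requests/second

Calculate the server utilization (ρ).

Server utilization: ρ = λ/μ
ρ = 7.8/9.7 = 0.8041
The server is busy 80.41% of the time.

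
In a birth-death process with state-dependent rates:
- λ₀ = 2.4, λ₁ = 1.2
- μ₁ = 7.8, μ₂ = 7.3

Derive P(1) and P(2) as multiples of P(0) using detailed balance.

Balance equations:
State 0: λ₀P₀ = μ₁P₁ → P₁ = (λ₀/μ₁)P₀ = (2.4/7.8)P₀ = 0.3077P₀
State 1: P₂ = (λ₀λ₁)/(μ₁μ₂)P₀ = (2.4×1.2)/(7.8×7.3)P₀ = 0.05058P₀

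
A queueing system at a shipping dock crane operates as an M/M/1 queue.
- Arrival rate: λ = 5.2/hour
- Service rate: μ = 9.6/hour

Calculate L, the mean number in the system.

ρ = λ/μ = 5.2/9.6 = 0.5417
For M/M/1: L = λ/(μ-λ)
L = 5.2/(9.6-5.2) = 5.2/4.40
L = 1.1818 containers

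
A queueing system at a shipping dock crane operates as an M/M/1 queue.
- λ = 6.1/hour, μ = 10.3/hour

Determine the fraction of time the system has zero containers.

ρ = λ/μ = 6.1/10.3 = 0.5922
P(0) = 1 - ρ = 1 - 0.5922 = 0.4078
The server is idle 40.78% of the time.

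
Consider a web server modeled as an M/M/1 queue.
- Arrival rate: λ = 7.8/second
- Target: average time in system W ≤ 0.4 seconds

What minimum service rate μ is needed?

For M/M/1: W = 1/(μ-λ)
Need W ≤ 0.4, so 1/(μ-λ) ≤ 0.4
μ - λ ≥ 1/0.4 = 2.5000
μ ≥ 7.8 + 2.5000 = 10.3000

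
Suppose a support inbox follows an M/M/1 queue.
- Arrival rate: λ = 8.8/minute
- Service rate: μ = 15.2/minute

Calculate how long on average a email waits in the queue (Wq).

First, compute utilization: ρ = λ/μ = 8.8/15.2 = 0.5789
For M/M/1: Wq = λ/(μ(μ-λ))
Wq = 8.8/(15.2 × (15.2-8.8))
Wq = 8.8/(15.2 × 6.40)
Wq = 0.09046 minutes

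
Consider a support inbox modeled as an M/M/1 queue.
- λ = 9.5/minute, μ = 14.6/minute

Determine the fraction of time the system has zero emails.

ρ = λ/μ = 9.5/14.6 = 0.6507
P(0) = 1 - ρ = 1 - 0.6507 = 0.3493
The server is idle 34.93% of the time.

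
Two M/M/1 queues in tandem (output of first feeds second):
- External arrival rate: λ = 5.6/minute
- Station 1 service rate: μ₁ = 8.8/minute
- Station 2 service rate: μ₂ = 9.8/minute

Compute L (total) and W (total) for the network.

By Jackson's theorem, each station behaves as independent M/M/1.
Station 1: ρ₁ = 5.6/8.8 = 0.6364, L₁ = ρ₁/(1-ρ₁) = λ/(μ₁-λ) = 5.6/3.20 = 1.7500
Station 2: ρ₂ = 5.6/9.8 = 0.5714, L₂ = ρ₂/(1-ρ₂) = λ/(μ₂-λ) = 5.6/4.20 = 1.3333
Total: L = L₁ + L₂ = 1.7500 + 1.3333 = 3.0833
W = L/λ = 3.0833/5.6 = 0.5506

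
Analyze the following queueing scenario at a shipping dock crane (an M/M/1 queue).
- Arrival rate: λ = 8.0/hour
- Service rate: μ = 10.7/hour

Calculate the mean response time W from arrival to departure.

First, compute utilization: ρ = λ/μ = 8.0/10.7 = 0.7477
For M/M/1: W = 1/(μ-λ)
W = 1/(10.7-8.0) = 1/2.70
W = 0.3704 hours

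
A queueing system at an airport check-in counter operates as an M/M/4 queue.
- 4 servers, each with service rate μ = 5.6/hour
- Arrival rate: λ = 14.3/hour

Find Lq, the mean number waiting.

Traffic intensity: ρ = λ/(cμ) = 14.3/(4×5.6) = 0.6384
Since ρ = 0.6384 < 1, system is stable.
Offered load a = λ/μ = cρ = 14.3/5.6 = 2.5536
P₀ = [ Σₙ₌₀^3 aⁿ/n! + a^4/(4!(1-ρ)) ]⁻¹
Σ = a^0/0! + a^1/1! + a^2/2! + a^3/3! = 1.00000 + 2.55357 + 3.26036 + 2.77519 = 9.5891
a^4/(4!(1-ρ)) = 42.5199/(24 × 0.36161) = 4.8994
P₀ = 1/(9.5891 + 4.8994) = 0.06902
Lq = P₀·a^4·ρ / (4!(1-ρ)²) = 0.069020 × 42.5199 × 0.63839 / (24 × 0.13076) = 0.5970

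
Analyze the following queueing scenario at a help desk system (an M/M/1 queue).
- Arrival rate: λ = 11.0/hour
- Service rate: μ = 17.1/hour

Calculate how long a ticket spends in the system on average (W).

First, compute utilization: ρ = λ/μ = 11.0/17.1 = 0.6433
For M/M/1: W = 1/(μ-λ)
W = 1/(17.1-11.0) = 1/6.10
W = 0.1639 hours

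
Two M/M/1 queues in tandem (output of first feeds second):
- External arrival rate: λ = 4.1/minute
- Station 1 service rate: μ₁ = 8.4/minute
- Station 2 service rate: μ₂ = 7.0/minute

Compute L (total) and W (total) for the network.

By Jackson's theorem, each station behaves as independent M/M/1.
Station 1: ρ₁ = 4.1/8.4 = 0.4881, L₁ = ρ₁/(1-ρ₁) = λ/(μ₁-λ) = 4.1/4.30 = 0.9535
Station 2: ρ₂ = 4.1/7.0 = 0.5857, L₂ = ρ₂/(1-ρ₂) = λ/(μ₂-λ) = 4.1/2.90 = 1.4138
Total: L = L₁ + L₂ = 0.9535 + 1.4138 = 2.3673
W = L/λ = 2.3673/4.1 = 0.5774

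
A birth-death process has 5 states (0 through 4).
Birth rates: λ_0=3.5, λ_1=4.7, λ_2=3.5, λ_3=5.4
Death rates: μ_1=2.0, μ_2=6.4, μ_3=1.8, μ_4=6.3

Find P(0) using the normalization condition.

Ratios P(n)/P(0) = (λ₀···λₙ₋₁)/(μ₁···μₙ):
P(1)/P(0) = (3.5)/(2.0) = 1.7500
P(2)/P(0) = (3.5×4.7)/(2.0×6.4) = 1.2852
P(3)/P(0) = (3.5×4.7×3.5)/(2.0×6.4×1.8) = 2.4989
P(4)/P(0) = (3.5×4.7×3.5×5.4)/(2.0×6.4×1.8×6.3) = 2.1419

Normalization: ∑ P(n) = 1
P(0) × (1.0000 + 1.7500 + 1.2852 + 2.4989 + 2.1419) = 1
P(0) × 8.6760 = 1
P(0) = 1/8.6760 = 0.1153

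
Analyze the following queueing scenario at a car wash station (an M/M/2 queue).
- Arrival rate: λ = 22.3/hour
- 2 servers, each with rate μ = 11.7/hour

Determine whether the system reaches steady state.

Stability requires ρ = λ/(cμ) < 1
ρ = 22.3/(2 × 11.7) = 22.3/23.40 = 0.9530
Since 0.9530 < 1, the system is STABLE.
The servers are busy 95.30% of the time.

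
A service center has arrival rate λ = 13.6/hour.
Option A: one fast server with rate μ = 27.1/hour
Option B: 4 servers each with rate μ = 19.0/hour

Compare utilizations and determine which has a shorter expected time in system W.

Option A: single server μ = 27.1 (M/M/1)
  ρ_A = 13.6/27.1 = 0.5018
  W_A = 1/(μ-λ) = 1/(27.1-13.6) = 1/13.50 = 0.07407

Option B: 4 servers μ = 19.0 (M/M/4)
  ρ_B = λ/(cμ) = 13.6/(4×19.0) = 0.1789
  Offered load a = λ/μ = cρ = 13.6/19.0 = 0.7158
  P₀ = [ Σₙ₌₀^3 aⁿ/n! + a^4/(4!(1-ρ)) ]⁻¹
  Σ = a^0/0! + a^1/1! + a^2/2! + a^3/3! = 1.0000 + 0.7158 + 0.2562 + 0.06112 = 2.0331
  a^4/(4!(1-ρ)) = 0.2625/(24 × 0.8211) = 0.01332
  P₀ = 1/(2.0331 + 0.01332) = 0.4887
  Lq = P₀·a^4·ρ / (4!(1-ρ)²) = 0.4887 × 0.2625 × 0.1789 / (24 × 0.6741) = 0.001419
  Wq_B = Lq/λ = 0.0014188/13.6 = 0.00010432
  W_B = Wq_B + 1/μ = 0.00010432 + 0.052632 = 0.05274

Since W_B = 0.05274 < W_A = 0.07407, Option B (multiple servers) has the shorter time in system.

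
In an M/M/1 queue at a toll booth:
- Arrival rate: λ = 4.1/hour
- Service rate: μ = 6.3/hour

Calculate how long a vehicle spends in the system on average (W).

First, compute utilization: ρ = λ/μ = 4.1/6.3 = 0.6508
For M/M/1: W = 1/(μ-λ)
W = 1/(6.3-4.1) = 1/2.20
W = 0.4545 hours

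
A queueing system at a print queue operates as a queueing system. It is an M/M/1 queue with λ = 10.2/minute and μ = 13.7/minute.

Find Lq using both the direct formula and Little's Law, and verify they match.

Method 1 (direct): Lq = λ²/(μ(μ-λ)) = 104.04/(13.7 × 3.50) = 2.1698

Method 2 (Little's Law):
W = 1/(μ-λ) = 1/3.50 = 0.2857143
Wq = W - 1/μ = 0.2857143 - 0.07299270 = 0.212722
Lq = λWq = 10.2 × 0.212722 = 2.1698 ✔ (matches Method 1)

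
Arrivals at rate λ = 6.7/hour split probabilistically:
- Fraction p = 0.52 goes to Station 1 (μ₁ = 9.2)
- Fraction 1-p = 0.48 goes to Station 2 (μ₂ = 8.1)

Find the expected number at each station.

Effective rates: λ₁ = 6.7×0.52 = 3.484, λ₂ = 6.7×0.48 = 3.216
Station 1: ρ₁ = 3.484/9.2 = 0.3787, L₁ = ρ₁/(1-ρ₁) = 0.3787/(1-0.3787) = 0.6095
Station 2: ρ₂ = 3.216/8.1 = 0.39704, L₂ = ρ₂/(1-ρ₂) = 0.39704/(1-0.39704) = 0.6585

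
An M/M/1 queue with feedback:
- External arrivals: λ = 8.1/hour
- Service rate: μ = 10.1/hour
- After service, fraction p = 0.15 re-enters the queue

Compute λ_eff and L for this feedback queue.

Effective arrival rate: λ_eff = λ/(1-p) = 8.1/(1-0.15) = 8.1/0.85 = 9.52941
ρ = λ_eff/μ = 9.52941/10.1 = 0.943506
L = ρ/(1-ρ) = 0.943506/(1-0.943506) = 16.7010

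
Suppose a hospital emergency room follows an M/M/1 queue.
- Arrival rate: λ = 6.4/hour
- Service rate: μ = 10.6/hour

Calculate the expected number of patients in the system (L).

ρ = λ/μ = 6.4/10.6 = 0.6038
For M/M/1: L = λ/(μ-λ)
L = 6.4/(10.6-6.4) = 6.4/4.20
L = 1.5238 patients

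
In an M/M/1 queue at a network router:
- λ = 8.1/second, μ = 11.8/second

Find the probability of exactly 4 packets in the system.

ρ = λ/μ = 8.1/11.8 = 0.68644
P(n) = (1-ρ)ρⁿ
P(4) = (1-0.68644) × 0.68644^4
P(4) = 0.3136 × 0.2220
P(4) = 0.06962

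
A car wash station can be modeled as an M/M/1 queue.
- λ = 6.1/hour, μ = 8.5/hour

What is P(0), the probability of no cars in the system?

ρ = λ/μ = 6.1/8.5 = 0.7176
P(0) = 1 - ρ = 1 - 0.7176 = 0.2824
The server is idle 28.24% of the time.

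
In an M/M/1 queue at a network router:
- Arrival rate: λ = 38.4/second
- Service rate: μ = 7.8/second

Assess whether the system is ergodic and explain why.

Stability requires ρ = λ/(cμ) < 1
ρ = 38.4/(1 × 7.8) = 38.4/7.80 = 4.9231
Since 4.9231 ≥ 1, the system is UNSTABLE.
Queue grows without bound. Need μ > λ = 38.4.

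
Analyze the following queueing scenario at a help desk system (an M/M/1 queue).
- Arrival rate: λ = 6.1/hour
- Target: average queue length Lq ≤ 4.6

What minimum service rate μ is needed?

For M/M/1: Lq = λ²/(μ(μ-λ))
Need Lq ≤ 4.6, i.e. μ(μ-λ) ≥ λ²/4.6
μ² - 6.1μ - 37.21/4.6 ≥ 0  →  μ² - 6.1μ - 8.08913 ≥ 0
Quadratic formula (positive root): μ = [λ + √(λ² + 4×8.08913)]/2
Discriminant: 37.21 + 4×8.08913 = 69.5665, √69.5665 = 8.3407
μ ≥ (6.1 + 8.3407)/2 = 7.2203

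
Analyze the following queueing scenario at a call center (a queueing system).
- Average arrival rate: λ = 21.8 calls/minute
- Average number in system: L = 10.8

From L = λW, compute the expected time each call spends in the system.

Little's Law: L = λW, so W = L/λ
W = 10.8/21.8 = 0.4954 minutes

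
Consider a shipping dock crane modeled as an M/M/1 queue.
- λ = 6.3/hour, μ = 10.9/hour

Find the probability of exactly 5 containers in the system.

ρ = λ/μ = 6.3/10.9 = 0.5780
P(n) = (1-ρ)ρⁿ
P(5) = (1-0.5780) × 0.5780^5
P(5) = 0.4220 × 0.06451
P(5) = 0.02722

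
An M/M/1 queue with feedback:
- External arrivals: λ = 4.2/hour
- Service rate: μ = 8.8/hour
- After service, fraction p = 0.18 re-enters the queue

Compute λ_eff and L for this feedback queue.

Effective arrival rate: λ_eff = λ/(1-p) = 4.2/(1-0.18) = 4.2/0.82 = 5.12195
ρ = λ_eff/μ = 5.12195/8.8 = 0.58204
L = ρ/(1-ρ) = 0.58204/(1-0.58204) = 1.3926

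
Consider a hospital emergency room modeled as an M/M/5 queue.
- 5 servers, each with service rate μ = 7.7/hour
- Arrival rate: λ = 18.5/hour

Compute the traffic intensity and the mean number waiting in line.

Traffic intensity: ρ = λ/(cμ) = 18.5/(5×7.7) = 0.4805
Since ρ = 0.4805 < 1, system is stable.
Offered load a = λ/μ = cρ = 18.5/7.7 = 2.4026
P₀ = [ Σₙ₌₀^4 aⁿ/n! + a^5/(5!(1-ρ)) ]⁻¹
Σ = a^0/0! + a^1/1! + a^2/2! + a^3/3! + a^4/4! = 1.0000 + 2.4026 + 2.8862 + 2.3115 + 1.3884 = 9.9887
a^5/(5!(1-ρ)) = 80.0581/(120 × 0.51948) = 1.2843
P₀ = 1/(9.9887 + 1.2843) = 0.08871
Lq = P₀·a^5·ρ / (5!(1-ρ)²) = 0.08871 × 80.0581 × 0.4805 / (120 × 0.2699) = 0.1054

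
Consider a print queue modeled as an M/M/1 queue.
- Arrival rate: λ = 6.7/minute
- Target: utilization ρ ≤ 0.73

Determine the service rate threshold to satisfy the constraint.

ρ = λ/μ, so μ = λ/ρ
μ ≥ 6.7/0.73 = 9.1781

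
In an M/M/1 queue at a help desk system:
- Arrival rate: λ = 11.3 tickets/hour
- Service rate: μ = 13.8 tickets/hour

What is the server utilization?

Server utilization: ρ = λ/μ
ρ = 11.3/13.8 = 0.8188
The server is busy 81.88% of the time.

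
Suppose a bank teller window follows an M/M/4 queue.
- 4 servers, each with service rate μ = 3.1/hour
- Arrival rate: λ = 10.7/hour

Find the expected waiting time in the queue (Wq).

Traffic intensity: ρ = λ/(cμ) = 10.7/(4×3.1) = 0.8629
Since ρ = 0.8629 < 1, system is stable.
Offered load a = λ/μ = cρ = 10.7/3.1 = 3.4516
P₀ = [ Σₙ₌₀^3 aⁿ/n! + a^4/(4!(1-ρ)) ]⁻¹
Σ = a^0/0! + a^1/1! + a^2/2! + a^3/3! = 1.00000 + 3.45161 + 5.95682 + 6.85354 = 17.2620
a^4/(4!(1-ρ)) = 141.9346/(24 × 0.1370968) = 43.1370
P₀ = 1/(17.2620 + 43.1370) = 0.01656
Lq = P₀·a^4·ρ / (4!(1-ρ)²) = 0.0165566 × 141.9346 × 0.862903 / (24 × 0.0187955) = 4.4953
Wq = Lq/λ = 4.4953/10.7 = 0.4201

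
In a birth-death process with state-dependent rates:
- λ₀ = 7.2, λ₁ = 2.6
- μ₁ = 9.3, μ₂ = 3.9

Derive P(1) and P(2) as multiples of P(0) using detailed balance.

Balance equations:
State 0: λ₀P₀ = μ₁P₁ → P₁ = (λ₀/μ₁)P₀ = (7.2/9.3)P₀ = 0.7742P₀
State 1: P₂ = (λ₀λ₁)/(μ₁μ₂)P₀ = (7.2×2.6)/(9.3×3.9)P₀ = 0.5161P₀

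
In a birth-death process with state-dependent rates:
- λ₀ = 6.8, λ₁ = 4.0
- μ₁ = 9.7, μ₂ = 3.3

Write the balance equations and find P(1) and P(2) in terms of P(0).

Balance equations:
State 0: λ₀P₀ = μ₁P₁ → P₁ = (λ₀/μ₁)P₀ = (6.8/9.7)P₀ = 0.7010P₀
State 1: P₂ = (λ₀λ₁)/(μ₁μ₂)P₀ = (6.8×4.0)/(9.7×3.3)P₀ = 0.8497P₀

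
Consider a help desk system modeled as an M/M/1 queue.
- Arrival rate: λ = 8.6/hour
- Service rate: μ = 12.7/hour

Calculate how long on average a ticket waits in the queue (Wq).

First, compute utilization: ρ = λ/μ = 8.6/12.7 = 0.6772
For M/M/1: Wq = λ/(μ(μ-λ))
Wq = 8.6/(12.7 × (12.7-8.6))
Wq = 8.6/(12.7 × 4.10)
Wq = 0.1652 hours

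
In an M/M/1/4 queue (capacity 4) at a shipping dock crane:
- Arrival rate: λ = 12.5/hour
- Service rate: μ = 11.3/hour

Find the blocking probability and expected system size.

ρ = λ/μ = 12.5/11.3 = 1.1062
P₀ = (1-ρ)/(1-ρ^(K+1)) = (1-1.1062)/(1-1.1062^5) = -0.1062/-0.6564 = 0.1618
P_K = P₀×ρ^K = 0.1618 × 1.1062^4 = 0.1618 × 1.4974 = 0.2423
Blocking probability P_4 = 0.2423 (24.23%)
L = ρ[1 - (K+1)ρ^K + Kρ^(K+1)] / [(1-ρ)(1-ρ^(K+1))]
L = 1.1062 × (1 - 5×1.497389 + 4×1.656412) / ((1 - 1.1062) × (1 - 1.656412)) = 2.2010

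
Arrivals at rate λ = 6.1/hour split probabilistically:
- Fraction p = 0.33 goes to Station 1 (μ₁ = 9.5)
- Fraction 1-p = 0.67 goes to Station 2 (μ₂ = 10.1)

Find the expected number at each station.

Effective rates: λ₁ = 6.1×0.33 = 2.013, λ₂ = 6.1×0.67 = 4.087
Station 1: ρ₁ = 2.013/9.5 = 0.2119, L₁ = ρ₁/(1-ρ₁) = 0.2119/(1-0.2119) = 0.2689
Station 2: ρ₂ = 4.087/10.1 = 0.40465, L₂ = ρ₂/(1-ρ₂) = 0.40465/(1-0.40465) = 0.6797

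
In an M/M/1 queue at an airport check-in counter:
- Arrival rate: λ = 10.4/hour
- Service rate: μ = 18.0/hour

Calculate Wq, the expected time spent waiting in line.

First, compute utilization: ρ = λ/μ = 10.4/18.0 = 0.5778
For M/M/1: Wq = λ/(μ(μ-λ))
Wq = 10.4/(18.0 × (18.0-10.4))
Wq = 10.4/(18.0 × 7.60)
Wq = 0.07602 hours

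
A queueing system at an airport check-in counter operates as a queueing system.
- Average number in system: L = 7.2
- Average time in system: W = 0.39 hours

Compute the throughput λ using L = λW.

Little's Law: L = λW, so λ = L/W
λ = 7.2/0.39 = 18.4615 passengers/hour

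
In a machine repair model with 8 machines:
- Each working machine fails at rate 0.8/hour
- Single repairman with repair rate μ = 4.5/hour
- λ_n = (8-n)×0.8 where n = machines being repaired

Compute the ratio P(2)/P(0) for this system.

P(2)/P(0) = ∏_{i=0}^{2-1} λ_i/μ_{i+1}
= (8-0)×0.8/4.5 × (8-1)×0.8/4.5
= 1.7699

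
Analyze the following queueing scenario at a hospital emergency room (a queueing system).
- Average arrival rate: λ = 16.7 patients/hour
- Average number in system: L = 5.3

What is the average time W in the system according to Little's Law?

Little's Law: L = λW, so W = L/λ
W = 5.3/16.7 = 0.3174 hours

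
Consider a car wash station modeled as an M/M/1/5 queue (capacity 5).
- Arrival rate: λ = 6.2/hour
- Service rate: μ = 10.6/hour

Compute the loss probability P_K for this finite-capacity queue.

ρ = λ/μ = 6.2/10.6 = 0.5849
P₀ = (1-ρ)/(1-ρ^(K+1)) = (1-0.5849)/(1-0.5849^6) = 0.4151/0.9600 = 0.4324
P_K = P₀×ρ^K = 0.4324 × 0.5849^5 = 0.4324 × 0.06846 = 0.02960
Blocking probability = 2.96%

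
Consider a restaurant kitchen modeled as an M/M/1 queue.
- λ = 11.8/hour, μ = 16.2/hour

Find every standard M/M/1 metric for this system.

Step 1: ρ = λ/μ = 11.8/16.2 = 0.7284
Step 2: L = λ/(μ-λ) = 11.8/4.40 = 2.6818
Step 3: Lq = λ²/(μ(μ-λ)) = 139.24/(16.2×4.40) = 1.9534
Step 4: W = 1/(μ-λ) = 1/4.40 = 0.22727
Step 5: Wq = λ/(μ(μ-λ)) = 11.8/(16.2×4.40) = 0.1655
Step 6: P(0) = 1-ρ = 0.2716
Verify: L = λW = 11.8×0.22727 = 2.6818 ✔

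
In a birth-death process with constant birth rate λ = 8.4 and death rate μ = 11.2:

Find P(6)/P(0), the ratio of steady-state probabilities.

For constant rates: P(n)/P(0) = (λ/μ)^n
P(6)/P(0) = (8.4/11.2)^6 = 0.7500^6 = 0.1780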